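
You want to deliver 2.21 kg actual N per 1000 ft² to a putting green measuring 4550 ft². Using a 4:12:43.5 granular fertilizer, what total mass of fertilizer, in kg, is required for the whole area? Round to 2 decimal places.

251.39 kg

Product per 1000 ft² = 2.21 / 4% = 55.25 kg.
Total product = 55.25 × 4550 / 1000 = 251.387 kg.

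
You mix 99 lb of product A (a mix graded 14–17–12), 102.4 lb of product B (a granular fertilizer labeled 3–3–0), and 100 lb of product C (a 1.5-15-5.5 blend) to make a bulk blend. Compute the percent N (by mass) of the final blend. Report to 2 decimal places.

Total mass = 99 + 102.4 + 100 = 301.4 lb.
N mass = 14%×99 + 3%×102.4 + 1.5%×100 = 18.432 lb.
% N = 18.432 / 301.4 = 6.11546%.

6.12% N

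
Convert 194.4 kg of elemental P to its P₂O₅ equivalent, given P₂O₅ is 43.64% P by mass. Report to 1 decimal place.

445.5 kg P₂O₅

P₂O₅ = 194.4 / 0.4364 = 445.463 kg.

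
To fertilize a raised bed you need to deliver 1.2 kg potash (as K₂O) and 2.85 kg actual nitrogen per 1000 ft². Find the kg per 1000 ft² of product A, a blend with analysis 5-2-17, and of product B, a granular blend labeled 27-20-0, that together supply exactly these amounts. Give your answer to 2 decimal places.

Per-1000 ft² balance (a = product A, b = product B):
K₂O: 0.17·a + 0·b = 1.2
N: 0.05·a + 0.27·b = 2.85
Eliminate a: (row1) − 0.17/0.05·(row2) → -0.918·b = -8.49, so b = 9.24837.
Back-substitute: a = (1.2 − 0·9.24837) / 0.17 = 7.05882.

7.06 kg product A, 9.25 kg product B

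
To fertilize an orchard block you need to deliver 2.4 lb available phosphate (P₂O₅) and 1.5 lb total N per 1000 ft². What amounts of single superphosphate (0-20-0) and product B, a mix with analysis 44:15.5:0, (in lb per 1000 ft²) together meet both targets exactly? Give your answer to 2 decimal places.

9.36 lb single superphosphate, 3.41 lb product B

Let a = lb of single superphosphate, b = lb of product B (per 1000 ft²).
P₂O₅: 0.2·a + 0.155·b = 2.4
N: 0·a + 0.44·b = 1.5
Solving simultaneously: a = 9.35795, b = 3.40909.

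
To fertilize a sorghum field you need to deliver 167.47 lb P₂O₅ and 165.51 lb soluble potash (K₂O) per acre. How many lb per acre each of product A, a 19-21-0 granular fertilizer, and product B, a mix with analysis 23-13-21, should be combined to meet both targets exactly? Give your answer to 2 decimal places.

With a, b = lb per acre of product A and product B:
P₂O₅: 0.21·a + 0.13·b = 167.47
K₂O: 0·a + 0.21·b = 165.51
Solving simultaneously: a = 309.578, b = 788.143.

309.58 lb product A, 788.14 lb product B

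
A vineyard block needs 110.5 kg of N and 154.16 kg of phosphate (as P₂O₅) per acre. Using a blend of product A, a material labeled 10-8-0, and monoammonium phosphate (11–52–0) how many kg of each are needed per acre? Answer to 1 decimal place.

Per-acre balance (a = product A, b = monoammonium phosphate):
N: 0.1·a + 0.11·b = 110.5
P₂O₅: 0.08·a + 0.52·b = 154.16
Solving simultaneously: a = 937.556, b = 152.222.

937.6 kg product A, 152.2 kg monoammonium phosphate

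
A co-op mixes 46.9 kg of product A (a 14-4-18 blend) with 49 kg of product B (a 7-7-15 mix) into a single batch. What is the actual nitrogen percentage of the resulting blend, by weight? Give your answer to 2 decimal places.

Total mass = 46.9 + 49 = 95.9 kg.
N mass = 14%×46.9 + 7%×49 = 9.996 kg.
% N = 9.996 / 95.9 = 10.4234%.

10.42% N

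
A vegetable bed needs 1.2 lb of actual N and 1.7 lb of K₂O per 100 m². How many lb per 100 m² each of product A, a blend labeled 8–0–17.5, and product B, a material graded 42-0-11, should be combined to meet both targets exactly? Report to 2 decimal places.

9.00 lb product A, 1.14 lb product B

With a, b = lb per 100 m² of product A and product B:
N: 0.08·a + 0.42·b = 1.2
K₂O: 0.175·a + 0.11·b = 1.7
Eliminate b: (row1) − 0.42/0.11·(row2) → -0.588182·a = -5.29091, so a = 8.99536.
Then b = (1.7 − 0.175·8.99536) / 0.11 = 1.14374.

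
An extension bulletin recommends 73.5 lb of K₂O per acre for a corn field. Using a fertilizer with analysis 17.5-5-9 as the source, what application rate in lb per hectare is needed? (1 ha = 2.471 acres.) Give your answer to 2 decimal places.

Product per acre = 73.5 / 9% = 816.667 lb.
Convert to per hectare: 816.667 × 2.471 = 2017.983 lb.

2017.98 lb of product per hectare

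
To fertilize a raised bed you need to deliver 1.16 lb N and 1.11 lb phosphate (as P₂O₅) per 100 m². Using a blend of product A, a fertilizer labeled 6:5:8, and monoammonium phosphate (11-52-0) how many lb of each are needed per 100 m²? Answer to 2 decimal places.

18.72 lb product A, 0.33 lb monoammonium phosphate

Let a = lb of product A, b = lb of monoammonium phosphate (per 100 m²).
N: 0.06·a + 0.11·b = 1.16
P₂O₅: 0.05·a + 0.52·b = 1.11
From row1: a = (1.16 − 0.11·b) / 0.06.
Into row2: 0.05·(1.16 − 0.11·b)/0.06 + 0.52·b = 1.11 → b = 0.33463, a = 18.7198.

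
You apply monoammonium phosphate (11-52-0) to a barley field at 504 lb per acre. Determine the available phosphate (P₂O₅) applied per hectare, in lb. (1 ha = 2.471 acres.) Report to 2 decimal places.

647.60 lb P₂O₅ per hectare

P₂O₅ per acre = 504 × 52% = 262.08 lb.
Convert to per hectare: 262.08 × 2.471 = 647.5997 lb.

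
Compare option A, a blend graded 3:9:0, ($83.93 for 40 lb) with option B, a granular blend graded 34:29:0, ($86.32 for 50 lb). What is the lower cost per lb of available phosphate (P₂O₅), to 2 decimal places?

option A: P₂O₅ per bag = 40 × 9% = 3.6 lb; cost = 83.93 / 3.6 = $23.3139/lb P₂O₅.
option B: P₂O₅ per bag = 50 × 29% = 14.5 lb; cost = 86.32 / 14.5 = $5.9531/lb P₂O₅.
option B is cheaper.

$5.95 per lb P₂O₅ (option B)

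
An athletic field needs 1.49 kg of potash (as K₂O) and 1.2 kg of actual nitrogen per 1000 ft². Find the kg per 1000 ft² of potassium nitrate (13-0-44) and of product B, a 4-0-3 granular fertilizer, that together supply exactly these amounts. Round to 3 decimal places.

1.723 kg potassium nitrate, 24.401 kg product B

Per-1000 ft² balance (a = potassium nitrate, b = product B):
K₂O: 0.44·a + 0.03·b = 1.49
N: 0.13·a + 0.04·b = 1.2
Eliminate a: (row1) − 0.44/0.13·(row2) → -0.105385·b = -2.57154, so b = 24.40146.
Back-substitute: a = (1.49 − 0.03·24.40146) / 0.44 = 1.72263.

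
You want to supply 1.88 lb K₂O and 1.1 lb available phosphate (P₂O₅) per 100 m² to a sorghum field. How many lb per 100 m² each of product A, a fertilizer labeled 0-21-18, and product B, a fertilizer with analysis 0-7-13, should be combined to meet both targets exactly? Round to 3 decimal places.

0.776 lb product A, 13.388 lb product B

Let a = lb of product A, b = lb of product B (per 100 m²).
K₂O: 0.18·a + 0.13·b = 1.88
P₂O₅: 0.21·a + 0.07·b = 1.1
Eliminate b: (row1) − 0.13/0.07·(row2) → -0.21·a = -0.162857, so a = 0.77551.
Then b = (1.1 − 0.21·0.77551) / 0.07 = 13.3878.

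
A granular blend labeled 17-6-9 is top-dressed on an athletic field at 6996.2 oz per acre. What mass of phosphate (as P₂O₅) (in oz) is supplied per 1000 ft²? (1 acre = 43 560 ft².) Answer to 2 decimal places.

9.64 oz P₂O₅ per thousand sq ft

P₂O₅ per acre = 6996.2 × 6% = 419.772 oz.
Convert to per 1000 ft²: 419.772 × 0.0229568 = 9.63664 oz.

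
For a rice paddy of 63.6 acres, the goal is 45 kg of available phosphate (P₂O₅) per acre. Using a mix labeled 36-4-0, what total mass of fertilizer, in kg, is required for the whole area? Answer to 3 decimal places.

71550.000 kg

Product per acre = 45 / 4% = 1125 kg.
Total product = 1125 × 63.6 = 71550 kg.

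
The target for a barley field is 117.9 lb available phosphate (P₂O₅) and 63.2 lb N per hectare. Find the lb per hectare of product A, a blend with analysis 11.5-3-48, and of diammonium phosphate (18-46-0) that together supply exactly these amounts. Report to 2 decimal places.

Per-hectare balance (a = product A, b = diammonium phosphate):
P₂O₅: 0.03·a + 0.46·b = 117.9
N: 0.115·a + 0.18·b = 63.2
Eliminate b: (row1) − 0.46/0.18·(row2) → -0.263889·a = -43.6111, so a = 165.263.
Then b = (63.2 − 0.115·165.263) / 0.18 = 245.526.

165.26 lb product A, 245.53 lb diammonium phosphate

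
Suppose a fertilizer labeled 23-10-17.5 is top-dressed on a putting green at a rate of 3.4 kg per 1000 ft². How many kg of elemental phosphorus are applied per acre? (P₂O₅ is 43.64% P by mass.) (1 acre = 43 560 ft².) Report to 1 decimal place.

6.5 kg P per acre

P₂O₅ per 1000 ft² = 3.4 × 10% = 0.34 kg.
Elemental P = 0.34 × 0.4364 = 0.148376 kg per 1000 ft².
Convert to per acre: 0.148376 × 43.56 = 6.46326 kg.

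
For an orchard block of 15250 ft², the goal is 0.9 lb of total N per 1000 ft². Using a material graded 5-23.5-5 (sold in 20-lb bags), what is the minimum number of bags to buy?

14 bags

Product per 1000 ft² = 0.9 / 5% = 18 lb.
Total product = 18 × 15250 / 1000 = 274.5 lb.
Bags = ⌈274.5 / 20⌉ = 14.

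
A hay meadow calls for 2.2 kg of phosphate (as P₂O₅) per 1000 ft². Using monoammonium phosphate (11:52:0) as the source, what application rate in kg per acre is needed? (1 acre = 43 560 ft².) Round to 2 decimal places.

184.29 kg of product per acre

Product per 1000 ft² = 2.2 / 52% = 4.23077 kg.
Convert to per acre: 4.23077 × 43.56 = 184.292 kg.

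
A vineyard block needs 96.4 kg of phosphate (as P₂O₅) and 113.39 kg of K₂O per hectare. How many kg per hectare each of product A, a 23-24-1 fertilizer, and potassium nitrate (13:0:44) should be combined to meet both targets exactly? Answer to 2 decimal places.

401.67 kg product A, 248.58 kg potassium nitrate

With a, b = kg per hectare of product A and potassium nitrate:
P₂O₅: 0.24·a + 0·b = 96.4
K₂O: 0.01·a + 0.44·b = 113.39
Solving simultaneously: a = 401.667, b = 248.576.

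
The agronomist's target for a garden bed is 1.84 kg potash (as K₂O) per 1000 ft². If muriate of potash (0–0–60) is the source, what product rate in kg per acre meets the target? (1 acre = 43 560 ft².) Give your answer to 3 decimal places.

133.584 kg of product per acre

Product per 1000 ft² = 1.84 / 60% = 3.06667 kg.
Convert to per acre: 3.06667 × 43.56 = 133.584 kg.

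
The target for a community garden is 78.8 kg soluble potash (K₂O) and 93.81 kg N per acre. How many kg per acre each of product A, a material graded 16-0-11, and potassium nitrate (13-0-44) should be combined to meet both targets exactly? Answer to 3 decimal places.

553.162 kg product A, 40.800 kg potassium nitrate

Let a = kg of product A, b = kg of potassium nitrate (per acre).
K₂O: 0.11·a + 0.44·b = 78.8
N: 0.16·a + 0.13·b = 93.81
Eliminate a: (row1) − 0.11/0.16·(row2) → 0.350625·b = 14.3056, so b = 40.8004.
Back-substitute: a = (78.8 − 0.44·40.8004) / 0.11 = 553.1622.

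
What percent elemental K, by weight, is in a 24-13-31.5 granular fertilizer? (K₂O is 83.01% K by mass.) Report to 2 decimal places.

%K = 31.5 × 0.8301 = 26.1481%.

26.15% K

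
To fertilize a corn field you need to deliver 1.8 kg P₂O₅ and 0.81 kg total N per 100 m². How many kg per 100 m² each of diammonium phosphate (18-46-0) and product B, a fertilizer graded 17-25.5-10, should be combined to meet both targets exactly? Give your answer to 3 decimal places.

3.079 kg diammonium phosphate, 1.505 kg product B

Per-100 m² balance (a = diammonium phosphate, b = product B):
P₂O₅: 0.46·a + 0.255·b = 1.8
N: 0.18·a + 0.17·b = 0.81
Eliminate b: (row1) − 0.255/0.17·(row2) → 0.19·a = 0.585, so a = 3.07895.
Then b = (0.81 − 0.18·3.07895) / 0.17 = 1.50464.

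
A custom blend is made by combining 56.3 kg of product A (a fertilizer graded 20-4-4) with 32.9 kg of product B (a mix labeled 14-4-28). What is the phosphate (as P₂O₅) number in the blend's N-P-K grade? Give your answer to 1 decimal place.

4.0% P₂O₅

Total mass = 56.3 + 32.9 = 89.2 kg.
P₂O₅ mass = 4%×56.3 + 4%×32.9 = 3.568 kg.
% P₂O₅ = 3.568 / 89.2 = 4%.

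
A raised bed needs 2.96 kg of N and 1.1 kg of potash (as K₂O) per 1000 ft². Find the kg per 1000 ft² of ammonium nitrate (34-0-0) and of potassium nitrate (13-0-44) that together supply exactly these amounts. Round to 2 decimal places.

Let a = kg of ammonium nitrate, b = kg of potassium nitrate (per 1000 ft²).
N: 0.34·a + 0.13·b = 2.96
K₂O: 0·a + 0.44·b = 1.1
Solving simultaneously: a = 7.75, b = 2.5.

7.75 kg ammonium nitrate, 2.50 kg potassium nitrate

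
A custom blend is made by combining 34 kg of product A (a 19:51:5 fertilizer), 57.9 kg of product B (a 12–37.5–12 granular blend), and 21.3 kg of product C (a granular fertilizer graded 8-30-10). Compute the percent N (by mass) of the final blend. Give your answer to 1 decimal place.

Total mass = 34 + 57.9 + 21.3 = 113.2 kg.
N mass = 19%×34 + 12%×57.9 + 8%×21.3 = 15.112 kg.
% N = 15.112 / 113.2 = 13.3498%.

13.3% N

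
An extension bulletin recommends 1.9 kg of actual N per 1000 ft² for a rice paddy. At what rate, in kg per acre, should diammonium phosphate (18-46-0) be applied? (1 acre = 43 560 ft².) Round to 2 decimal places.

Product per 1000 ft² = 1.9 / 18% = 10.5556 kg.
Convert to per acre: 10.5556 × 43.56 = 459.8 kg.

459.80 kg of product per acre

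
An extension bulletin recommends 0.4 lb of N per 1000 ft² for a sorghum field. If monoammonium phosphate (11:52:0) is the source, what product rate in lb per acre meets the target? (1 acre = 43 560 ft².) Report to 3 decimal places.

158.400 lb of product per acre

Product per 1000 ft² = 0.4 / 11% = 3.63636 lb.
Convert to per acre: 3.63636 × 43.56 = 158.4 lb.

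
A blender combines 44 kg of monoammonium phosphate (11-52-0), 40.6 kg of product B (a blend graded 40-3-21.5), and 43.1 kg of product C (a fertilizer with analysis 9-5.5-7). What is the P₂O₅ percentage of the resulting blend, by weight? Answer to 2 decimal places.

20.73% P₂O₅

Total mass = 44 + 40.6 + 43.1 = 127.7 kg.
P₂O₅ mass = 52%×44 + 3%×40.6 + 5.5%×43.1 = 26.4685 kg.
% P₂O₅ = 26.4685 / 127.7 = 20.7271%.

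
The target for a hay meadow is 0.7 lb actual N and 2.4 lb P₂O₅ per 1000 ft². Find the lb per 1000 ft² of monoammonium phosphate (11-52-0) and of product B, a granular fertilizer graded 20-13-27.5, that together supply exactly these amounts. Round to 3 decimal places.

4.337 lb monoammonium phosphate, 1.115 lb product B

With a, b = lb per 1000 ft² of monoammonium phosphate and product B:
N: 0.11·a + 0.2·b = 0.7
P₂O₅: 0.52·a + 0.13·b = 2.4
From row1: a = (0.7 − 0.2·b) / 0.11.
Into row2: 0.52·(0.7 − 0.2·b)/0.11 + 0.13·b = 2.4 → b = 1.11483, a = 4.33668.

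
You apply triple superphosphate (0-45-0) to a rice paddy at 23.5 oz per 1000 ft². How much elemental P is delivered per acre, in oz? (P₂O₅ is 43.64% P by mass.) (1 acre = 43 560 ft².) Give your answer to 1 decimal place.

P₂O₅ per 1000 ft² = 23.5 × 45% = 10.575 oz.
Elemental P = 10.575 × 0.4364 = 4.61493 oz per 1000 ft².
Convert to per acre: 4.61493 × 43.56 = 201.026 oz.

201.0 oz P per acre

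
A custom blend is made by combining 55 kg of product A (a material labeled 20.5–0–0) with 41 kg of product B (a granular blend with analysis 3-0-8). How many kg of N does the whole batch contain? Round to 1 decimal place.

12.5 kg N

N mass = 20.5%×55 + 3%×41 = 12.505 kg.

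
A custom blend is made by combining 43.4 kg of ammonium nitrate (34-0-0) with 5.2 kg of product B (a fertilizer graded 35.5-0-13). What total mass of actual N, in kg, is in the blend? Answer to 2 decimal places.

16.60 kg N

N mass = 34%×43.4 + 35.5%×5.2 = 16.602 kg.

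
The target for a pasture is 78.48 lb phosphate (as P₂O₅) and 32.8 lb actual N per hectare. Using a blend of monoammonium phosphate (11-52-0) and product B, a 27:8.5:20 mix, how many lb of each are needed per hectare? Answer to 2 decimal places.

Per-hectare balance (a = monoammonium phosphate, b = product B):
P₂O₅: 0.52·a + 0.085·b = 78.48
N: 0.11·a + 0.27·b = 32.8
Solving simultaneously: a = 140.417, b = 64.2747.

140.42 lb monoammonium phosphate, 64.27 lb product B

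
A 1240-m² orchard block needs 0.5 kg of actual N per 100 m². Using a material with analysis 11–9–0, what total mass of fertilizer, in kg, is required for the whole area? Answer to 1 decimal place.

56.4 kg

Product per 100 m² = 0.5 / 11% = 4.54545 kg.
Total product = 4.54545 × 1240 / 100 = 56.3636 kg.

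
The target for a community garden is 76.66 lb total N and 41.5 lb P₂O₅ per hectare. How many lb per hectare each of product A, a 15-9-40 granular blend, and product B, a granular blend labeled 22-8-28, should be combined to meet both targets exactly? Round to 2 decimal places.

Let a = lb of product A, b = lb of product B (per hectare).
N: 0.15·a + 0.22·b = 76.66
P₂O₅: 0.09·a + 0.08·b = 41.5
Eliminate b: (row1) − 0.22/0.08·(row2) → -0.0975·a = -37.465, so a = 384.256.
Then b = (41.5 − 0.09·384.256) / 0.08 = 86.4615.

384.26 lb product A, 86.46 lb product B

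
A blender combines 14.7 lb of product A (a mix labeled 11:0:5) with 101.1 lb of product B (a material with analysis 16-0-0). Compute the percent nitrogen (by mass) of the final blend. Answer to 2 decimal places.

15.37% N

Total mass = 14.7 + 101.1 = 115.8 lb.
N mass = 11%×14.7 + 16%×101.1 = 17.793 lb.
% N = 17.793 / 115.8 = 15.3653%.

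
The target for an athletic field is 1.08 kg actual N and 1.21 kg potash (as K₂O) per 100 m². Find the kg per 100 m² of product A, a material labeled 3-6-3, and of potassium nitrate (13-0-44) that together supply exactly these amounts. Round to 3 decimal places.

34.183 kg product A, 0.419 kg potassium nitrate

Let a = kg of product A, b = kg of potassium nitrate (per 100 m²).
N: 0.03·a + 0.13·b = 1.08
K₂O: 0.03·a + 0.44·b = 1.21
Eliminate b: (row1) − 0.13/0.44·(row2) → 0.0211364·a = 0.7225, so a = 34.1828.
Then b = (1.21 − 0.03·34.1828) / 0.44 = 0.419355.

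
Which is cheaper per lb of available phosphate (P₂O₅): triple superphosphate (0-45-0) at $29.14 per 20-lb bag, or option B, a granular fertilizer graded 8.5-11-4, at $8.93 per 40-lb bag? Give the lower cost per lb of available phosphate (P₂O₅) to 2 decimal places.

triple superphosphate: P₂O₅ per bag = 20 × 45% = 9 lb; cost = 29.14 / 9 = $3.2378/lb P₂O₅.
option B: P₂O₅ per bag = 40 × 11% = 4.4 lb; cost = 8.93 / 4.4 = $2.0295/lb P₂O₅.
option B is cheaper.

$2.03 per lb P₂O₅ (option B)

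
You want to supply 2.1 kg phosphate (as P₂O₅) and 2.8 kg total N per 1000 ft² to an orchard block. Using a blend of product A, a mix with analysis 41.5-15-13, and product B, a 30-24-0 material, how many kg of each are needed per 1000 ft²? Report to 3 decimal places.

With a, b = kg per 1000 ft² of product A and product B:
P₂O₅: 0.15·a + 0.24·b = 2.1
N: 0.415·a + 0.3·b = 2.8
Solving simultaneously: a = 0.769231, b = 8.26923.

0.769 kg product A, 8.269 kg product B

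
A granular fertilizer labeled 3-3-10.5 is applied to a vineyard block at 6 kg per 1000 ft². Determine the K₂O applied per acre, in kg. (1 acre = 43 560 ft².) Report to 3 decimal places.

27.443 kg K₂O per acre

K₂O per 1000 ft² = 6 × 10.5% = 0.63 kg.
Convert to per acre: 0.63 × 43.56 = 27.4428 kg.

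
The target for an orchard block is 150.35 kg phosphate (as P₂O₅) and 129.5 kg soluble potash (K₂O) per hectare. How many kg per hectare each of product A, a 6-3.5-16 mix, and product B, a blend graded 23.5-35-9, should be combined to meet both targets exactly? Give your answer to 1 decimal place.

601.6 kg product A, 369.4 kg product B

With a, b = kg per hectare of product A and product B:
P₂O₅: 0.035·a + 0.35·b = 150.35
K₂O: 0.16·a + 0.09·b = 129.5
Eliminate a: (row1) − 0.035/0.16·(row2) → 0.330312·b = 122.022, so b = 369.413.
Back-substitute: a = (150.35 − 0.35·369.413) / 0.035 = 601.58.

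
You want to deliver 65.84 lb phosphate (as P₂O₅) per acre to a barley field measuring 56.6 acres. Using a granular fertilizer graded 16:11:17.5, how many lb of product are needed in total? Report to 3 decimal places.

Product per acre = 65.84 / 11% = 598.545 lb.
Total product = 598.545 × 56.6 = 33877.6727 lb.

33877.673 lb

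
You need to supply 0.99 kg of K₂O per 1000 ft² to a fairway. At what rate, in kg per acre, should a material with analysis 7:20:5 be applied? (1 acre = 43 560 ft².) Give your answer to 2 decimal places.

Product per 1000 ft² = 0.99 / 5% = 19.8 kg.
Convert to per acre: 19.8 × 43.56 = 862.488 kg.

862.49 kg of product per acre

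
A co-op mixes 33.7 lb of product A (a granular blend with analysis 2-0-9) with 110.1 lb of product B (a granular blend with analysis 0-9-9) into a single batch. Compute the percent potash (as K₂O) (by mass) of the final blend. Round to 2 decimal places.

Total mass = 33.7 + 110.1 = 143.8 lb.
K₂O mass = 9%×33.7 + 9%×110.1 = 12.942 lb.
% K₂O = 12.942 / 143.8 = 9%.

9.00% K₂O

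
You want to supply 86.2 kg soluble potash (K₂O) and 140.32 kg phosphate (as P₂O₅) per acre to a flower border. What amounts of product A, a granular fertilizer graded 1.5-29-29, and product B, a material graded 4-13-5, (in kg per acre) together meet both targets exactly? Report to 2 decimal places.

180.60 kg product A, 676.50 kg product B

Per-acre balance (a = product A, b = product B):
K₂O: 0.29·a + 0.05·b = 86.2
P₂O₅: 0.29·a + 0.13·b = 140.32
Eliminate b: (row1) − 0.05/0.13·(row2) → 0.178462·a = 32.2308, so a = 180.603.
Then b = (140.32 − 0.29·180.603) / 0.13 = 676.5.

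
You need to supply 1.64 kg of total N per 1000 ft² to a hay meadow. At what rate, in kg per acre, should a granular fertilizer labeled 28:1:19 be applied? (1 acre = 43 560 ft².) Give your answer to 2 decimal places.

Product per 1000 ft² = 1.64 / 28% = 5.85714 kg.
Convert to per acre: 5.85714 × 43.56 = 255.137 kg.

255.14 kg of product per acre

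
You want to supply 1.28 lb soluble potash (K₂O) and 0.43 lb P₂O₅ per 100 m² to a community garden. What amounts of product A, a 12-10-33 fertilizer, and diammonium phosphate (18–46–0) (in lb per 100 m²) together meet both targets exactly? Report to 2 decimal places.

3.88 lb product A, 0.09 lb diammonium phosphate

Let a = lb of product A, b = lb of diammonium phosphate (per 100 m²).
K₂O: 0.33·a + 0·b = 1.28
P₂O₅: 0.1·a + 0.46·b = 0.43
Eliminate a: (row1) − 0.33/0.1·(row2) → -1.518·b = -0.139, so b = 0.0915679.
Back-substitute: a = (1.28 − 0·0.0915679) / 0.33 = 3.87879.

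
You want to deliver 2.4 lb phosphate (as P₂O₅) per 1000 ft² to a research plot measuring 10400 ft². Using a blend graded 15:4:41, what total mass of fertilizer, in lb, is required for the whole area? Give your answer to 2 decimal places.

624.00 lb

Product per 1000 ft² = 2.4 / 4% = 60 lb.
Total product = 60 × 10400 / 1000 = 624 lb.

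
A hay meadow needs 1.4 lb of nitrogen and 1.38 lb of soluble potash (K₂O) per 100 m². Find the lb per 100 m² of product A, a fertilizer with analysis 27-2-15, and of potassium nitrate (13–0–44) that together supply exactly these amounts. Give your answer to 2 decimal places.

Per-100 m² balance (a = product A, b = potassium nitrate):
N: 0.27·a + 0.13·b = 1.4
K₂O: 0.15·a + 0.44·b = 1.38
Eliminate b: (row1) − 0.13/0.44·(row2) → 0.225682·a = 0.992273, so a = 4.39678.
Then b = (1.38 − 0.15·4.39678) / 0.44 = 1.63746.

4.40 lb product A, 1.64 lb potassium nitrate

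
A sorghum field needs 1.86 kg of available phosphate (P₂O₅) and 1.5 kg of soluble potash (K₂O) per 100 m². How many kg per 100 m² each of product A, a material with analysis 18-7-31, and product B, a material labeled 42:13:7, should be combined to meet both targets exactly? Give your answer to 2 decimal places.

1.83 kg product A, 13.32 kg product B

Per-100 m² balance (a = product A, b = product B):
P₂O₅: 0.07·a + 0.13·b = 1.86
K₂O: 0.31·a + 0.07·b = 1.5
From row1: a = (1.86 − 0.13·b) / 0.07.
Into row2: 0.31·(1.86 − 0.13·b)/0.07 + 0.07·b = 1.5 → b = 13.322, a = 1.83051.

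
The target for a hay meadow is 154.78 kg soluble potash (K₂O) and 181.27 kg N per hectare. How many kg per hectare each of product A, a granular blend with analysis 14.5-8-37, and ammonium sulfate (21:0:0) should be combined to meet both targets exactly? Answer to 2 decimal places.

418.32 kg product A, 574.35 kg ammonium sulfate

With a, b = kg per hectare of product A and ammonium sulfate:
K₂O: 0.37·a + 0·b = 154.78
N: 0.145·a + 0.21·b = 181.27
From row1: a = (154.78 − 0·b) / 0.37.
Into row2: 0.145·(154.78 − 0·b)/0.37 + 0.21·b = 181.27 → b = 574.347, a = 418.324.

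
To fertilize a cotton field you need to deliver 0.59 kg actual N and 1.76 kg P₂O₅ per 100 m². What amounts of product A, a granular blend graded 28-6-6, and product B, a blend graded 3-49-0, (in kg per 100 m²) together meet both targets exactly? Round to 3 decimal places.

1.745 kg product A, 3.378 kg product B

Per-100 m² balance (a = product A, b = product B):
N: 0.28·a + 0.03·b = 0.59
P₂O₅: 0.06·a + 0.49·b = 1.76
From row1: a = (0.59 − 0.03·b) / 0.28.
Into row2: 0.06·(0.59 − 0.03·b)/0.28 + 0.49·b = 1.76 → b = 3.37814, a = 1.7452.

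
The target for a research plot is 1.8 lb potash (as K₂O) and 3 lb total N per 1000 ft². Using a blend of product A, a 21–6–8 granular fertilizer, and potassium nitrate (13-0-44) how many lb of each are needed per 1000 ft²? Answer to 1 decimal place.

13.2 lb product A, 1.7 lb potassium nitrate

Per-1000 ft² balance (a = product A, b = potassium nitrate):
K₂O: 0.08·a + 0.44·b = 1.8
N: 0.21·a + 0.13·b = 3
Solving simultaneously: a = 13.2439, b = 1.68293.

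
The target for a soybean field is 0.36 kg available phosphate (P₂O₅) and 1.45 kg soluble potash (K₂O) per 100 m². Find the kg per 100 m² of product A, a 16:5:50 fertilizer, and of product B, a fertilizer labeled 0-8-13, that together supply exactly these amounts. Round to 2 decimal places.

Let a = kg of product A, b = kg of product B (per 100 m²).
P₂O₅: 0.05·a + 0.08·b = 0.36
K₂O: 0.5·a + 0.13·b = 1.45
Solving simultaneously: a = 2.06567, b = 3.20896.

2.07 kg product A, 3.21 kg product B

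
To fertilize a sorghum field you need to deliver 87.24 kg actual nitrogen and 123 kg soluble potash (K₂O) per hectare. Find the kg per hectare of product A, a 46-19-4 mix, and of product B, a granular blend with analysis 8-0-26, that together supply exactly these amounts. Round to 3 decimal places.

With a, b = kg per hectare of product A and product B:
N: 0.46·a + 0.08·b = 87.24
K₂O: 0.04·a + 0.26·b = 123
Solving simultaneously: a = 110.3299, b = 456.1031.

110.330 kg product A, 456.103 kg product B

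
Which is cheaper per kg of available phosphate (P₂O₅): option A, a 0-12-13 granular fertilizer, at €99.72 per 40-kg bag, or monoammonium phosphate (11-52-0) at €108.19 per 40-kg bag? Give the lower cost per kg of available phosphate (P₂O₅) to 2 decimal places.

€5.20 per kg P₂O₅ (monoammonium phosphate)

option A: P₂O₅ per bag = 40 × 12% = 4.8 kg; cost = 99.72 / 4.8 = €20.7750/kg P₂O₅.
monoammonium phosphate: P₂O₅ per bag = 40 × 52% = 20.8 kg; cost = 108.19 / 20.8 = €5.2014/kg P₂O₅.
monoammonium phosphate is cheaper.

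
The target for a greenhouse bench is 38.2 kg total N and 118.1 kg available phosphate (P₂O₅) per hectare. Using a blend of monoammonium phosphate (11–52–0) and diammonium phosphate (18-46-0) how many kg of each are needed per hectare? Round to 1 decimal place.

Let a = kg of monoammonium phosphate, b = kg of diammonium phosphate (per hectare).
N: 0.11·a + 0.18·b = 38.2
P₂O₅: 0.52·a + 0.46·b = 118.1
Solving simultaneously: a = 85.7209, b = 159.837.

85.7 kg monoammonium phosphate, 159.8 kg diammonium phosphate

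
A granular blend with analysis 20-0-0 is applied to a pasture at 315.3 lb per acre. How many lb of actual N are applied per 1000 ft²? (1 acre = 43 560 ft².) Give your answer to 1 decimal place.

nitrogen per acre = 315.3 × 20% = 63.06 lb.
Convert to per 1000 ft²: 63.06 × 0.0229568 = 1.44766 lb.

1.4 lb N per thousand sq ft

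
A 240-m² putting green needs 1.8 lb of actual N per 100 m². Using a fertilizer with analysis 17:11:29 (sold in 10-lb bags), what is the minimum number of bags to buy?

Product per 100 m² = 1.8 / 17% = 10.5882 lb.
Total product = 10.5882 × 240 / 100 = 25.4118 lb.
Bags = ⌈25.4118 / 10⌉ = 3.

3 bags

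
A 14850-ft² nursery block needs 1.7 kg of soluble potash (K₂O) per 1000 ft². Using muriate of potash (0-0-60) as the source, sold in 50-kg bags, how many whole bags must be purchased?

1 bags

Product per 1000 ft² = 1.7 / 60% = 2.83333 kg.
Total product = 2.83333 × 14850 / 1000 = 42.075 kg.
Bags = ⌈42.075 / 50⌉ = 1.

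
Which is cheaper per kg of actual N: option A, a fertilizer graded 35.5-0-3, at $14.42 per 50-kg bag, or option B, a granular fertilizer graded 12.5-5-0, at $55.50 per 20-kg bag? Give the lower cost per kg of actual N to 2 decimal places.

option A: N per bag = 50 × 35.5% = 17.75 kg; cost = 14.42 / 17.75 = $0.8124/kg N.
option B: N per bag = 20 × 12.5% = 2.5 kg; cost = 55.50 / 2.5 = $22.2000/kg N.
option A is cheaper.

$0.81 per kg N (option A)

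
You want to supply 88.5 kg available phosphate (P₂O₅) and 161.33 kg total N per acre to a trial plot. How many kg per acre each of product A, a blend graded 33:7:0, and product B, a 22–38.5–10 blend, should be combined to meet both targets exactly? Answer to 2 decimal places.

381.93 kg product A, 160.43 kg product B

Let a = kg of product A, b = kg of product B (per acre).
P₂O₅: 0.07·a + 0.385·b = 88.5
N: 0.33·a + 0.22·b = 161.33
Eliminate b: (row1) − 0.385/0.22·(row2) → -0.5075·a = -193.828, so a = 381.926.
Then b = (161.33 − 0.33·381.926) / 0.22 = 160.429.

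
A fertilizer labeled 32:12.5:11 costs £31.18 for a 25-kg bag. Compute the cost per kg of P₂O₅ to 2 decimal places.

P₂O₅ in bag = 25 × 12.5% = 3.125 kg.
Cost per kg P₂O₅ = £31.18 / 3.125 = £9.9776.

£9.98 per kg P₂O₅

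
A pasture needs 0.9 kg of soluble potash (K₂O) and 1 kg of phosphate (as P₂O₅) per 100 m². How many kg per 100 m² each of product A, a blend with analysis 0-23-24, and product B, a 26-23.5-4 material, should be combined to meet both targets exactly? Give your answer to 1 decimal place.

With a, b = kg per 100 m² of product A and product B:
K₂O: 0.24·a + 0.04·b = 0.9
P₂O₅: 0.23·a + 0.235·b = 1
Solving simultaneously: a = 3.63347, b = 0.699153.

3.6 kg product A, 0.7 kg product B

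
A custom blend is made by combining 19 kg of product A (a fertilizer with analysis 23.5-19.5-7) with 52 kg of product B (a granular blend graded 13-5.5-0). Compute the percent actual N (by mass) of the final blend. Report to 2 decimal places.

Total mass = 19 + 52 = 71 kg.
N mass = 23.5%×19 + 13%×52 = 11.225 kg.
% N = 11.225 / 71 = 15.8099%.

15.81% N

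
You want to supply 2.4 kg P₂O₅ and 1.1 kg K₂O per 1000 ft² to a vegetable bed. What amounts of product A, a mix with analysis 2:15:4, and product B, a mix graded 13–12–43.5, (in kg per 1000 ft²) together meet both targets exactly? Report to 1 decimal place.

15.1 kg product A, 1.1 kg product B

Per-1000 ft² balance (a = product A, b = product B):
P₂O₅: 0.15·a + 0.12·b = 2.4
K₂O: 0.04·a + 0.435·b = 1.1
Solving simultaneously: a = 15.0868, b = 1.14144.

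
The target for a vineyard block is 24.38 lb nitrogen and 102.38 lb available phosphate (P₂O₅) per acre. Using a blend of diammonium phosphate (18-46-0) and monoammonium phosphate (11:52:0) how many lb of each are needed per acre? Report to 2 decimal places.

32.93 lb diammonium phosphate, 167.76 lb monoammonium phosphate

Per-acre balance (a = diammonium phosphate, b = monoammonium phosphate):
N: 0.18·a + 0.11·b = 24.38
P₂O₅: 0.46·a + 0.52·b = 102.38
Eliminate a: (row1) − 0.18/0.46·(row2) → -0.0934783·b = -15.6817, so b = 167.758.
Back-substitute: a = (24.38 − 0.11·167.758) / 0.18 = 32.9256.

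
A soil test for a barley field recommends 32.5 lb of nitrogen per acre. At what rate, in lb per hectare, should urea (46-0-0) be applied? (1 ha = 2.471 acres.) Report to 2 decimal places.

Product per acre = 32.5 / 46% = 70.6522 lb.
Convert to per hectare: 70.6522 × 2.471 = 174.582 lb.

174.58 lb of product per hectare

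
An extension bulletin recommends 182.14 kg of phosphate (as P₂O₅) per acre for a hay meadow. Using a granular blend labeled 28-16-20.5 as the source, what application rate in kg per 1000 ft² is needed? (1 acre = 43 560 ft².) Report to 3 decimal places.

26.133 kg of product per thousand sq ft

Product per acre = 182.14 / 16% = 1138.38 kg.
Convert to per 1000 ft²: 1138.38 × 0.0229568 = 26.13349 kg.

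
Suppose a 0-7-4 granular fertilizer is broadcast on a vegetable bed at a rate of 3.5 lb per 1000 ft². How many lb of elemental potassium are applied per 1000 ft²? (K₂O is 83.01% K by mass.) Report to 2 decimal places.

K₂O per 1000 ft² = 3.5 × 4% = 0.14 lb.
Elemental K = 0.14 × 0.8301 = 0.116214 lb per 1000 ft².

0.12 lb K per thousand sq ft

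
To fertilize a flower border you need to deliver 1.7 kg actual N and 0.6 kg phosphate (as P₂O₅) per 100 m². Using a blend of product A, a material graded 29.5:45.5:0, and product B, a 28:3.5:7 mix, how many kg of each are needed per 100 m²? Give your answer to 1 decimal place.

0.9 kg product A, 5.1 kg product B

With a, b = kg per 100 m² of product A and product B:
N: 0.295·a + 0.28·b = 1.7
P₂O₅: 0.455·a + 0.035·b = 0.6
Eliminate b: (row1) − 0.28/0.035·(row2) → -3.345·a = -3.1, so a = 0.926756.
Then b = (0.6 − 0.455·0.926756) / 0.035 = 5.09502.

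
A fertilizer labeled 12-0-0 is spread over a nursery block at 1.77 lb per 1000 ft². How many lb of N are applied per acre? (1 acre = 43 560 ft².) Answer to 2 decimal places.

9.25 lb N per acre

nitrogen per 1000 ft² = 1.77 × 12% = 0.2124 lb.
Convert to per acre: 0.2124 × 43.56 = 9.25214 lb.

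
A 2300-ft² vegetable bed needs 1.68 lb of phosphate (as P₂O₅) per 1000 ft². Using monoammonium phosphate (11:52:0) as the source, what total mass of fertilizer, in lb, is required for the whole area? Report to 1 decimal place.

Product per 1000 ft² = 1.68 / 52% = 3.23077 lb.
Total product = 3.23077 × 2300 / 1000 = 7.43077 lb.

7.4 lb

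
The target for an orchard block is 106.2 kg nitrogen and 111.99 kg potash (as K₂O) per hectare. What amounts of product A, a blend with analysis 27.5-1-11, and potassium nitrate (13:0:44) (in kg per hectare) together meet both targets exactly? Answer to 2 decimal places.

301.49 kg product A, 179.15 kg potassium nitrate

Let a = kg of product A, b = kg of potassium nitrate (per hectare).
N: 0.275·a + 0.13·b = 106.2
K₂O: 0.11·a + 0.44·b = 111.99
Eliminate b: (row1) − 0.13/0.44·(row2) → 0.2425·a = 73.112, so a = 301.493.
Then b = (111.99 − 0.11·301.493) / 0.44 = 179.149.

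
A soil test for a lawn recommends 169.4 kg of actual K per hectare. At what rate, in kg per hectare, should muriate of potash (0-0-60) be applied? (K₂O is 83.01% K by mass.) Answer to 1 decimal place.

340.1 kg of product per hectare

As K₂O: 169.4 / 0.8301 = 204.072 kg per hectare.
Product per hectare = 204.072 / 60% = 340.12 kg.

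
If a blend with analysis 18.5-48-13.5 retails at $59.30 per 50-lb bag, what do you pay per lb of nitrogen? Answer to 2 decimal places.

N in bag = 50 × 18.5% = 9.25 lb.
Cost per lb N = $59.30 / 9.25 = $6.4108.

$6.41 per lb N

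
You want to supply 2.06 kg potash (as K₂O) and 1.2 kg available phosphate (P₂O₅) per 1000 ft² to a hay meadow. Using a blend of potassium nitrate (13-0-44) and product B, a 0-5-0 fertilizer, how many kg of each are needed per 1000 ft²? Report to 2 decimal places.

With a, b = kg per 1000 ft² of potassium nitrate and product B:
K₂O: 0.44·a + 0·b = 2.06
P₂O₅: 0·a + 0.05·b = 1.2
Solving simultaneously: a = 4.68182, b = 24.

4.68 kg potassium nitrate, 24.00 kg product B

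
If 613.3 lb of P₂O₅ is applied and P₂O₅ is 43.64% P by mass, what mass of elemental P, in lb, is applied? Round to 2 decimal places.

267.64 lb P

P = 613.3 × 0.4364 = 267.644 lb.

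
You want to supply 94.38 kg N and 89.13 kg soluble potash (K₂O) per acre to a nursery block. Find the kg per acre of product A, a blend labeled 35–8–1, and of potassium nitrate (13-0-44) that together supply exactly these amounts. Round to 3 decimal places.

196.073 kg product A, 198.112 kg potassium nitrate

With a, b = kg per acre of product A and potassium nitrate:
N: 0.35·a + 0.13·b = 94.38
K₂O: 0.01·a + 0.44·b = 89.13
Eliminate b: (row1) − 0.13/0.44·(row2) → 0.347045·a = 68.0461, so a = 196.0727.
Then b = (89.13 − 0.01·196.0727) / 0.44 = 198.11198.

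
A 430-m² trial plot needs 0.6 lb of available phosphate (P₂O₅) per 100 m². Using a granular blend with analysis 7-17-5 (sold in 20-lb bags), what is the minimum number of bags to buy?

1 bags

Product per 100 m² = 0.6 / 17% = 3.52941 lb.
Total product = 3.52941 × 430 / 100 = 15.1765 lb.
Bags = ⌈15.1765 / 20⌉ = 1.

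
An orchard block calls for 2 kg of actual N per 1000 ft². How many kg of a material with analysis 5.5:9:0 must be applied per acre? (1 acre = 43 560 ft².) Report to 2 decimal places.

Product per 1000 ft² = 2 / 5.5% = 36.3636 kg.
Convert to per acre: 36.3636 × 43.56 = 1584 kg.

1584.00 kg of product per acre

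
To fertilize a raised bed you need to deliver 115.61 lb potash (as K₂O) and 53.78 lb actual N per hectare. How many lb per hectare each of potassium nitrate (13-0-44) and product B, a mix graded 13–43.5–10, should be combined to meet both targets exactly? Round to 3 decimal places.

218.355 lb potassium nitrate, 195.337 lb product B

Per-hectare balance (a = potassium nitrate, b = product B):
K₂O: 0.44·a + 0.1·b = 115.61
N: 0.13·a + 0.13·b = 53.78
Solving simultaneously: a = 218.3552, b = 195.3371.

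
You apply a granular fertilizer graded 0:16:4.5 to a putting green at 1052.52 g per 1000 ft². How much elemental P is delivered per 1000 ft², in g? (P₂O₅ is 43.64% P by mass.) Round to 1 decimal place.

P₂O₅ per 1000 ft² = 1052.52 × 16% = 168.403 g.
Elemental P = 168.403 × 0.4364 = 73.4912 g per 1000 ft².

73.5 g P per thousand sq ft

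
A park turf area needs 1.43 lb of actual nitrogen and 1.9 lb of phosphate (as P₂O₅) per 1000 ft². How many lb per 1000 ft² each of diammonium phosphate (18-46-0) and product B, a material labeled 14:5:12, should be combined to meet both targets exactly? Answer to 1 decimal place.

Per-1000 ft² balance (a = diammonium phosphate, b = product B):
N: 0.18·a + 0.14·b = 1.43
P₂O₅: 0.46·a + 0.05·b = 1.9
From row1: a = (1.43 − 0.14·b) / 0.18.
Into row2: 0.46·(1.43 − 0.14·b)/0.18 + 0.05·b = 1.9 → b = 5.70036, a = 3.51083.

3.5 lb diammonium phosphate, 5.7 lb product B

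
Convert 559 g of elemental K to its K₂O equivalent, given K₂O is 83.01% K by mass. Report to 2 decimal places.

673.41 g K₂O

K₂O = 559 / 0.8301 = 673.413 g.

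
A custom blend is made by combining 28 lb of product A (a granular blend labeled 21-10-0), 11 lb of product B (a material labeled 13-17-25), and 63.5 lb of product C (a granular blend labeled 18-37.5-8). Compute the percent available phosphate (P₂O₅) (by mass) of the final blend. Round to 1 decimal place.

27.8% P₂O₅

Total mass = 28 + 11 + 63.5 = 102.5 lb.
P₂O₅ mass = 10%×28 + 17%×11 + 37.5%×63.5 = 28.4825 lb.
% P₂O₅ = 28.4825 / 102.5 = 27.7878%.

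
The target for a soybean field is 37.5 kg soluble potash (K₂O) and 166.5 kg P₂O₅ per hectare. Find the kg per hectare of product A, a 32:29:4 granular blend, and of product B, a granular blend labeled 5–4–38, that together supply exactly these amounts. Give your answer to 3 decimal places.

Per-hectare balance (a = product A, b = product B):
K₂O: 0.04·a + 0.38·b = 37.5
P₂O₅: 0.29·a + 0.04·b = 166.5
Eliminate b: (row1) − 0.38/0.04·(row2) → -2.715·a = -1544.25, so a = 568.7845.
Then b = (166.5 − 0.29·568.7845) / 0.04 = 38.8122.

568.785 kg product A, 38.812 kg product B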